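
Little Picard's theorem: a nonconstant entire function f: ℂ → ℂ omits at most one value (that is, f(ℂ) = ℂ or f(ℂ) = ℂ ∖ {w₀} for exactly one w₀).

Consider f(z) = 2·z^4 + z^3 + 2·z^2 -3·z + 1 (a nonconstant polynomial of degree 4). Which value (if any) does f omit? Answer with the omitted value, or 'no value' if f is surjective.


Little Picard bounds the complement of f(ℂ) to at most one point.
For every w ∈ ℂ, the equation p(z) − w = 0 is a nonconstant polynomial in z and hence has at least one root by the fundamental theorem of algebra. So p is surjective onto ℂ, omitting no value.

Omitted value: no value.


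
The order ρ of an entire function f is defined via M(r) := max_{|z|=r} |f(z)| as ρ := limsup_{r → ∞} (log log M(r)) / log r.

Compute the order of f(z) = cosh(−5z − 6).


cosh(w) is a linear combination of e^{iw} and e^{−iw} (or e^w, e^{−w} in the hyperbolic case), so |cosh(w)| ≤ e^{|w|}. With w = −5z − 6, |w| ≤ 5|z| + 6 = 5r + 6 on |z| = r, giving M(r) ≤ e^{5r + 6}, so ρ ≤ 1. On a suitable ray (z = it for sin/cos; z = t for sinh/cosh, t real → ∞), |cosh(−5z − 6)| grows like e^{5|t|}/2, so ρ ≥ 1. Hence ρ = 1.
Therefore ρ = 1.

Order ρ = 1.


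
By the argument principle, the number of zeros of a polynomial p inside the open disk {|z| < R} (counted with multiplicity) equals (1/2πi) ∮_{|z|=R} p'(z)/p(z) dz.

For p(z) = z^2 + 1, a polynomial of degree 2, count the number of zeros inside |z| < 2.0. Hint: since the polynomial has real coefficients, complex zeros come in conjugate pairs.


The zeros of p are: (0 + 1i), (0 - 1i).
Their magnitudes are: 1, 1.
Zeros with |z| < R = 2.0: (0 + 1i), (0 - 1i).
Count = 2.
By the argument principle, (1/2πi) ∮_{|z|=R} p'(z)/p(z) dz equals exactly this count.

Number of zeros inside |z| < 2.0: 2.


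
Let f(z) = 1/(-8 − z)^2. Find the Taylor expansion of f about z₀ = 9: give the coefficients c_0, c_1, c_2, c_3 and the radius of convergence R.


Let w = z − z₀, so z = z₀ + w.
Then -8 − z = -8 − (z₀ + w) = (-8 − z₀) − w = -17 − w.
f(z) = 1/(-17 − w)^2 = (1/(-17)^2) · (1 − w/(-17))^{−2}.
By the binomial series (1−u)^{−2} = Σ_{n≥0} C(n+1, 1) u^n for |u|<1, with u = w/(-17):
  c_n = C(n+1, 1) / (-17)^(n+2).
  c_0 = 1/(-17)^2 = 1/289.
  c_1 = 2/(-17)^3 = -2/4913.
  c_2 = 3/(-17)^4 = 3/83521.
  c_3 = 4/(-17)^5 = -4/1419857.
The series is valid for |w/d| < 1, i.e. |z − z₀| < |d|.
Radius of convergence: R = |-8 − z₀| = |-17| = 17 (distance from z₀ to the singularity z = -8).

c_0 = 1/289, c_1 = -2/4913, c_2 = 3/83521, c_3 = -4/1419857; R = 17.


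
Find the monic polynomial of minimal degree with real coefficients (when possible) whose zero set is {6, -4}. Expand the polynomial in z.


The polynomial is p(z) = ∏_{α ∈ S} (z − α), where S = {6, -4}.
Expanding the product yields: p(z) = z^2 -2·z -24.
The resulting polynomial has degree 2 and real coefficients as required.

p(z) = z^2 -2·z -24.


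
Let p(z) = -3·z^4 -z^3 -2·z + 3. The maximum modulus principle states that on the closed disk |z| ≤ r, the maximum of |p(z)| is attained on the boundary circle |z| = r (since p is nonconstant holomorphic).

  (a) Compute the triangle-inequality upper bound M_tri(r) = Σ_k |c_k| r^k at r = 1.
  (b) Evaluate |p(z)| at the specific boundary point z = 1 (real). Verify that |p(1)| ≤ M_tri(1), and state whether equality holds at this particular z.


Coefficients: c_0 = 3, c_1 = -2, c_2 = 0, c_3 = -1, c_4 = -3. Radius r = 1.
Part (a). Triangle bound: M_tri(r) = Σ_k |c_k| r^k
  = |3|·1^0 + |-2|·1^1 + |0|·1^2 + |-1|·1^3 + |-3|·1^4
  = 3 + 2 + 0 + 1 + 3 = 9.
This bounds M(r) := max_{|z|=r} |p(z)| from above; equality holds iff all terms c_k z^k can be made to align in phase at a single z on |z|=r.
Part (b). At z = 1 (real, on the circle |z| = r):
  p(1) = (3)·1^0 + (-2)·1^1 + (0)·1^2 + (-1)·1^3 + (-3)·1^4 = -3.
  |p(1)| = 3.
Check: |p(1)| = 3 ≤ 9 = M_tri(1). ✓ Equality does not hold at z = 1 (the coefficients have mixed signs, so the terms do not all align in phase there).

M_tri(1) = 9; |p(1)| = 3; equality at z=1: no.


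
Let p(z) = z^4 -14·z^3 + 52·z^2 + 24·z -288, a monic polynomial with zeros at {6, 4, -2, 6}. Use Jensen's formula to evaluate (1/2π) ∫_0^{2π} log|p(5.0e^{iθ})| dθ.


Zeros: -2, 4, 6, 6; r = 5.0.
Inside |z| < r: -2, 4. Outside (|z| ≥ r): 6, 6.
p(0) = -288, so log|p(0)| = log(288) = 5.6630.
Apply Jensen: I(r) = log|p(0)| + Σ_k log(r/|z_k|), summed over zeros inside |z| < r.
  log(r/|z_k|) for z_k = 4: log(5.0/4) = 0.2231
  log(r/|z_k|) for z_k = -2: log(5.0/2) = 0.9163
  Outside zeros (6, 6) contribute nothing to the Jensen sum.
Sum over inside zeros: 1.1394.
I(r) = log|p(0)| + (inside sum) = 5.6630 + 1.1394 = 6.8024.
Note: since some zeros are outside |z| ≤ r, the simplified n·log(r) form does NOT apply — only the inside zeros contribute.

I(r) ≈ 6.8024.


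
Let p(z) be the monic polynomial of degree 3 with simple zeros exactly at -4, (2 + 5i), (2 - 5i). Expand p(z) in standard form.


The polynomial is p(z) = ∏_{α ∈ S} (z − α), where S = {-4, (2 + 5i), (2 - 5i)}.
Expanding the product yields: p(z) = z^3 + 13·z + 116.
Note conjugate pairs combine to real quadratics: (z − (2+5i))(z − (2−5i)) = z² − 4z + 29.
The resulting polynomial has degree 3 and real coefficients as required.

p(z) = z^3 + 13·z + 116.


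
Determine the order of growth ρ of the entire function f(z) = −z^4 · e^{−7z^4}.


M(r) = max_{|z|=r} |-1|·|z|^4·|e^{−7z^4}| = 1·r^4 · e^{7r^4} (the factors attain their maxima compatibly on |z|=r). Then log M(r) = log 1 + 4·log r + 7r^4, dominated by the last term, so log log M(r) ~ 4·log r. The polynomial factor -1z^4 contributes only a log r term and does not affect the order. ρ = 4.
Therefore ρ = 4.

Order ρ = 4.


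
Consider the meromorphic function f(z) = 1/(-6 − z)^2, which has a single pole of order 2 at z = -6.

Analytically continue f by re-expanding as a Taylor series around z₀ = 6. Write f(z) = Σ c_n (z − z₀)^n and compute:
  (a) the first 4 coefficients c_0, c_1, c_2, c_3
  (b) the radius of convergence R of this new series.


Let w = z − z₀, so z = z₀ + w.
Then -6 − z = -6 − (z₀ + w) = (-6 − z₀) − w = -12 − w.
f(z) = 1/(-12 − w)^2 = (1/(-12)^2) · (1 − w/(-12))^{−2}.
By the binomial series (1−u)^{−2} = Σ_{n≥0} C(n+1, 1) u^n for |u|<1, with u = w/(-12):
  c_n = C(n+1, 1) / (-12)^(n+2).
  c_0 = 1/(-12)^2 = 1/144.
  c_1 = 2/(-12)^3 = -1/864.
  c_2 = 3/(-12)^4 = 1/6912.
  c_3 = 4/(-12)^5 = -1/62208.
The series is valid for |w/d| < 1, i.e. |z − z₀| < |d|.
Radius of convergence: R = |-6 − z₀| = |-12| = 12 (distance from z₀ to the singularity z = -6).

c_0 = 1/144, c_1 = -1/864, c_2 = 1/6912, c_3 = -1/62208; R = 12.


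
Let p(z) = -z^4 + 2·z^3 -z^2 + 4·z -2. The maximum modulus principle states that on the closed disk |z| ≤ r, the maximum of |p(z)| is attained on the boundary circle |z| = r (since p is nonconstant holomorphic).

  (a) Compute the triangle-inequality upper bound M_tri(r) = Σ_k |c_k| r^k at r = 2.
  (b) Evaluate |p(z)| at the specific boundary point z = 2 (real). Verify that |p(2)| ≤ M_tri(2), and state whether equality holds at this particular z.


Coefficients: c_0 = -2, c_1 = 4, c_2 = -1, c_3 = 2, c_4 = -1. Radius r = 2.
Part (a). Triangle bound: M_tri(r) = Σ_k |c_k| r^k
  = |-2|·2^0 + |4|·2^1 + |-1|·2^2 + |2|·2^3 + |-1|·2^4
  = 2 + 8 + 4 + 16 + 16 = 46.
This bounds M(r) := max_{|z|=r} |p(z)| from above; equality holds iff all terms c_k z^k can be made to align in phase at a single z on |z|=r.
Part (b). At z = 2 (real, on the circle |z| = r):
  p(2) = (-2)·2^0 + (4)·2^1 + (-1)·2^2 + (2)·2^3 + (-1)·2^4 = 2.
  |p(2)| = 2.
Check: |p(2)| = 2 ≤ 46 = M_tri(2). ✓ Equality does not hold at z = 2 (the coefficients have mixed signs, so the terms do not all align in phase there).

M_tri(2) = 46; |p(2)| = 2; equality at z=2: no.


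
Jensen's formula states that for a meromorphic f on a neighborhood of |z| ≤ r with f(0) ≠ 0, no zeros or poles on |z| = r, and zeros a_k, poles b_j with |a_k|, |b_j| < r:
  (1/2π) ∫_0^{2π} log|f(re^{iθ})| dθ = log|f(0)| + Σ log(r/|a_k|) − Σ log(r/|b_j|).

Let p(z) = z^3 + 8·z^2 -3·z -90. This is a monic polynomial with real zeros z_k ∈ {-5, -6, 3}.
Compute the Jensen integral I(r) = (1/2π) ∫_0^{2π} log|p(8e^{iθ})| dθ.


Zeros: -6, -5, 3; r = 8.
Inside |z| < r: -6, -5, 3. Outside (|z| ≥ r): ∅.
p(0) = -90, so log|p(0)| = log(90) = 4.4998.
Apply Jensen: I(r) = log|p(0)| + Σ_k log(r/|z_k|), summed over zeros inside |z| < r.
  log(r/|z_k|) for z_k = -5: log(8/5) = 0.4700
  log(r/|z_k|) for z_k = -6: log(8/6) = 0.2877
  log(r/|z_k|) for z_k = 3: log(8/3) = 0.9808
Sum over inside zeros: 1.7385.
I(r) = log|p(0)| + (inside sum) = 4.4998 + 1.7385 = 6.2383.
Closed form (all zeros inside, monic): I(r) = n·log(r) = 3·log(8) = 6.2383. ✓

I(r) ≈ 6.2383.


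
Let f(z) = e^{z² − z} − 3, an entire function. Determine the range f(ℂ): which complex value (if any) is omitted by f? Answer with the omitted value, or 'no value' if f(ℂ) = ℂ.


Little Picard bounds the complement of f(ℂ) to at most one point.
The exponent g(z) = z² − z is a nonconstant polynomial, hence surjective onto ℂ. So e^{g(z)} takes every value in {e^w : w ∈ ℂ} = ℂ ∖ {0}. Adding -3 shifts the range to ℂ ∖ {-3}. f omits exactly -3.

Omitted value: -3.


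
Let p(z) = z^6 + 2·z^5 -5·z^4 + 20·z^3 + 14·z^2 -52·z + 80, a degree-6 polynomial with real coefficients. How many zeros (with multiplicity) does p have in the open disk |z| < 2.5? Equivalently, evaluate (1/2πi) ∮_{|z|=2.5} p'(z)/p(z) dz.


The zeros of p are: (1 + 2i), (1 - 2i), -2, (1 + 1i), (1 - 1i), -4.
Their magnitudes are: 2.236, 2.236, 2, 1.414, 1.414, 4.
Zeros with |z| < R = 2.5: (1 + 2i), (1 - 2i), -2, (1 + 1i), (1 - 1i).
Count = 5.
By the argument principle, (1/2πi) ∮_{|z|=R} p'(z)/p(z) dz equals exactly this count.

Number of zeros inside |z| < 2.5: 5.


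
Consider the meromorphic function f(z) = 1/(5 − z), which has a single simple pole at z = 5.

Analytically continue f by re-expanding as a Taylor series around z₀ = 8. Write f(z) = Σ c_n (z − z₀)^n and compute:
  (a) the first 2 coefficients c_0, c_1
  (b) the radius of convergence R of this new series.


Let w = z − z₀, so z = z₀ + w.
Then 5 − z = 5 − (z₀ + w) = (5 − z₀) − w = -3 − w.
f(z) = 1/(-3 − w) = (1/(-3)) · 1/(1 − w/(-3)) = Σ_{n≥0} w^n / (-3)^(n+1).
So c_n = 1/(-3)^(n+1):
  c_0 = 1/(-3)^1 = -1/3.
  c_1 = 1/(-3)^2 = 1/9.
The series is valid for |w/d| < 1, i.e. |z − z₀| < |d|.
Radius of convergence: R = |5 − z₀| = |-3| = 3 (distance from z₀ to the singularity z = 5).

c_0 = -1/3, c_1 = 1/9; R = 3.


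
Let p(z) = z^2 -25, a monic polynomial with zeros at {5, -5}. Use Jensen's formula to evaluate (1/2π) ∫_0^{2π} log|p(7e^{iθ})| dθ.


Zeros: -5, 5; r = 7.
Inside |z| < r: -5, 5. Outside (|z| ≥ r): ∅.
p(0) = -25, so log|p(0)| = log(25) = 3.2189.
Apply Jensen: I(r) = log|p(0)| + Σ_k log(r/|z_k|), summed over zeros inside |z| < r.
  log(r/|z_k|) for z_k = 5: log(7/5) = 0.3365
  log(r/|z_k|) for z_k = -5: log(7/5) = 0.3365
Sum over inside zeros: 0.6729.
I(r) = log|p(0)| + (inside sum) = 3.2189 + 0.6729 = 3.8918.
Closed form (all zeros inside, monic): I(r) = n·log(r) = 2·log(7) = 3.8918. ✓

I(r) ≈ 3.8918.


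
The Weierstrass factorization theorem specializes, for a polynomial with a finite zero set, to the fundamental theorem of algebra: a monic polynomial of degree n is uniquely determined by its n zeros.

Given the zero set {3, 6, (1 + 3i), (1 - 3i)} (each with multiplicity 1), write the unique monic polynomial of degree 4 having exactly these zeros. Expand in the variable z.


The polynomial is p(z) = ∏_{α ∈ S} (z − α), where S = {3, 6, (1 + 3i), (1 - 3i)}.
Expanding the product yields: p(z) = z^4 -11·z^3 + 46·z^2 -126·z + 180.
Note conjugate pairs combine to real quadratics: (z − (1+3i))(z − (1−3i)) = z² − 2z + 10.
The resulting polynomial has degree 4 and real coefficients as required.

p(z) = z^4 -11·z^3 + 46·z^2 -126·z + 180.


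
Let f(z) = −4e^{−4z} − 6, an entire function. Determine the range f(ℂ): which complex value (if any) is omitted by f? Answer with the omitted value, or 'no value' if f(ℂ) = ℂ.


Little Picard bounds the complement of f(ℂ) to at most one point.
e^{−4z} is never zero on ℂ, so -4·e^{−4z} takes every value in ℂ ∖ {0}. Adding -6 shifts the range to ℂ ∖ {-6}. Thus f omits exactly the value -6.

Omitted value: -6.


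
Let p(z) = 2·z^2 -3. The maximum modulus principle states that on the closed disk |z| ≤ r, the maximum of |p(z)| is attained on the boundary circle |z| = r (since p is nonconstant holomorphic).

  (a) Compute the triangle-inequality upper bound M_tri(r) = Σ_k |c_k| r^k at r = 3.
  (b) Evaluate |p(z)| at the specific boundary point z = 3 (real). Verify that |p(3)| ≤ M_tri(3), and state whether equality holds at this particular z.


Coefficients: c_0 = -3, c_1 = 0, c_2 = 2. Radius r = 3.
Part (a). Triangle bound: M_tri(r) = Σ_k |c_k| r^k
  = |-3|·3^0 + |0|·3^1 + |2|·3^2
  = 3 + 0 + 18 = 21.
This bounds M(r) := max_{|z|=r} |p(z)| from above; equality holds iff all terms c_k z^k can be made to align in phase at a single z on |z|=r.
Part (b). At z = 3 (real, on the circle |z| = r):
  p(3) = (-3)·3^0 + (0)·3^1 + (2)·3^2 = 15.
  |p(3)| = 15.
Check: |p(3)| = 15 ≤ 21 = M_tri(3). ✓ Equality does not hold at z = 3 (the coefficients have mixed signs, so the terms do not all align in phase there).

M_tri(3) = 21; |p(3)| = 15; equality at z=3: no.


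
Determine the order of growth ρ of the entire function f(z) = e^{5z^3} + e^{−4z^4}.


Each summand is entire of order 3 and 4 respectively (as in the single-exponential case). The order of a sum is at most the max of the orders, so ρ ≤ 4. For the lower bound: on |z|=r choose arg z so that -4z^4 is real positive; then |e^{-4z^4}| = e^{4r^4} while |e^{5z^3}| ≤ e^{5r^3} = o(e^{4r^4}). So |f| ≥ e^{4r^4}(1 − o(1)) and ρ ≥ 4. Hence ρ = max(3, 4) = 4.
Therefore ρ = 4.

Order ρ = 4.


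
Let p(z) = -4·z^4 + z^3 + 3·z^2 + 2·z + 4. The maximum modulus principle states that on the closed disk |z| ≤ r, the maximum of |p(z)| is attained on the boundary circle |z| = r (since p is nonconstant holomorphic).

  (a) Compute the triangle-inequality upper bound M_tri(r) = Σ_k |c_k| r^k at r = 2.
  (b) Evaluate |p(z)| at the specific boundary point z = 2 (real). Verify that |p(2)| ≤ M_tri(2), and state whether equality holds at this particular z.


Coefficients: c_0 = 4, c_1 = 2, c_2 = 3, c_3 = 1, c_4 = -4. Radius r = 2.
Part (a). Triangle bound: M_tri(r) = Σ_k |c_k| r^k
  = |4|·2^0 + |2|·2^1 + |3|·2^2 + |1|·2^3 + |-4|·2^4
  = 4 + 4 + 12 + 8 + 64 = 92.
This bounds M(r) := max_{|z|=r} |p(z)| from above; equality holds iff all terms c_k z^k can be made to align in phase at a single z on |z|=r.
Part (b). At z = 2 (real, on the circle |z| = r):
  p(2) = (4)·2^0 + (2)·2^1 + (3)·2^2 + (1)·2^3 + (-4)·2^4 = -36.
  |p(2)| = 36.
Check: |p(2)| = 36 ≤ 92 = M_tri(2). ✓ Equality does not hold at z = 2 (the coefficients have mixed signs, so the terms do not all align in phase there).

M_tri(2) = 92; |p(2)| = 36; equality at z=2: no.


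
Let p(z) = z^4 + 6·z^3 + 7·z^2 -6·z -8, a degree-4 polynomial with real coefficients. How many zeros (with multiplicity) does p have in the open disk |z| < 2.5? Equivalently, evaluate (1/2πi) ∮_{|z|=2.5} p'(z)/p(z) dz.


The zeros of p are: -2, -1, 1, -4.
Their magnitudes are: 2, 1, 1, 4.
Zeros with |z| < R = 2.5: -2, -1, 1.
Count = 3.
By the argument principle, (1/2πi) ∮_{|z|=R} p'(z)/p(z) dz equals exactly this count.

Number of zeros inside |z| < 2.5: 3.


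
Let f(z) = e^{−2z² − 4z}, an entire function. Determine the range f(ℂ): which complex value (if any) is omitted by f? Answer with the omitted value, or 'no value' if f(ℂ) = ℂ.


Little Picard bounds the complement of f(ℂ) to at most one point.
The exponent g(z) = −2z² − 4z is a nonconstant polynomial, hence surjective onto ℂ. So e^{g(z)} takes every value in {e^w : w ∈ ℂ} = ℂ ∖ {0}. Adding 0 shifts the range to ℂ ∖ {0}. f omits exactly 0.

Omitted value: 0.


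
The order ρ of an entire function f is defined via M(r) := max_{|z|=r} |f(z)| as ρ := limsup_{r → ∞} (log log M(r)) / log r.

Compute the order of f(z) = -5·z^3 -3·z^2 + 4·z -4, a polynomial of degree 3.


|f(z)| ≤ Σ|c_k|·r^k = O(r^3) as r → ∞. Polynomial growth is O(e^{r^ε}) for every ε > 0 (since r^3/e^{r^ε} → 0), so ρ ≤ ε for all ε > 0, i.e. ρ = 0. Every nonconstant polynomial has order 0.
Therefore ρ = 0.

Order ρ = 0.


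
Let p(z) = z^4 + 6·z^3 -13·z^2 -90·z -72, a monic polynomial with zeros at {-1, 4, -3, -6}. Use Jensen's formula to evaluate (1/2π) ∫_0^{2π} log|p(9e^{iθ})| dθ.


Zeros: -6, -3, -1, 4; r = 9.
Inside |z| < r: -6, -3, -1, 4. Outside (|z| ≥ r): ∅.
p(0) = -72, so log|p(0)| = log(72) = 4.2767.
Apply Jensen: I(r) = log|p(0)| + Σ_k log(r/|z_k|), summed over zeros inside |z| < r.
  log(r/|z_k|) for z_k = -1: log(9/1) = 2.1972
  log(r/|z_k|) for z_k = 4: log(9/4) = 0.8109
  log(r/|z_k|) for z_k = -3: log(9/3) = 1.0986
  log(r/|z_k|) for z_k = -6: log(9/6) = 0.4055
Sum over inside zeros: 4.5122.
I(r) = log|p(0)| + (inside sum) = 4.2767 + 4.5122 = 8.7889.
Closed form (all zeros inside, monic): I(r) = n·log(r) = 4·log(9) = 8.7889. ✓

I(r) ≈ 8.7889.


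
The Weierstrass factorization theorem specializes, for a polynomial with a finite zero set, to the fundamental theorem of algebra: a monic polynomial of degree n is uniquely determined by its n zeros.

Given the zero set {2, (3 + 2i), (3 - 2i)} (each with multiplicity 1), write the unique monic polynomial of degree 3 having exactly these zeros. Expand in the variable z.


The polynomial is p(z) = ∏_{α ∈ S} (z − α), where S = {2, (3 + 2i), (3 - 2i)}.
Expanding the product yields: p(z) = z^3 -8·z^2 + 25·z -26.
Note conjugate pairs combine to real quadratics: (z − (3+2i))(z − (3−2i)) = z² − 6z + 13.
The resulting polynomial has degree 3 and real coefficients as required.

p(z) = z^3 -8·z^2 + 25·z -26.


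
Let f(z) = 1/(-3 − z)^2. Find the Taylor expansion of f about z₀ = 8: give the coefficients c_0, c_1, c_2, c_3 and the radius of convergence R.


Let w = z − z₀, so z = z₀ + w.
Then -3 − z = -3 − (z₀ + w) = (-3 − z₀) − w = -11 − w.
f(z) = 1/(-11 − w)^2 = (1/(-11)^2) · (1 − w/(-11))^{−2}.
By the binomial series (1−u)^{−2} = Σ_{n≥0} C(n+1, 1) u^n for |u|<1, with u = w/(-11):
  c_n = C(n+1, 1) / (-11)^(n+2).
  c_0 = 1/(-11)^2 = 1/121.
  c_1 = 2/(-11)^3 = -2/1331.
  c_2 = 3/(-11)^4 = 3/14641.
  c_3 = 4/(-11)^5 = -4/161051.
The series is valid for |w/d| < 1, i.e. |z − z₀| < |d|.
Radius of convergence: R = |-3 − z₀| = |-11| = 11 (distance from z₀ to the singularity z = -3).

c_0 = 1/121, c_1 = -2/1331, c_2 = 3/14641, c_3 = -4/161051; R = 11.


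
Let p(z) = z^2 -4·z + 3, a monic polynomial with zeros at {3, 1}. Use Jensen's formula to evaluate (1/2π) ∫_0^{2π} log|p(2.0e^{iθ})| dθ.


Zeros: 1, 3; r = 2.0.
Inside |z| < r: 1. Outside (|z| ≥ r): 3.
p(0) = 3, so log|p(0)| = log(3) = 1.0986.
Apply Jensen: I(r) = log|p(0)| + Σ_k log(r/|z_k|), summed over zeros inside |z| < r.
  log(r/|z_k|) for z_k = 1: log(2.0/1) = 0.6931
  Outside zeros (3) contribute nothing to the Jensen sum.
Sum over inside zeros: 0.6931.
I(r) = log|p(0)| + (inside sum) = 1.0986 + 0.6931 = 1.7918.
Note: since some zeros are outside |z| ≤ r, the simplified n·log(r) form does NOT apply — only the inside zeros contribute.

I(r) ≈ 1.7918.


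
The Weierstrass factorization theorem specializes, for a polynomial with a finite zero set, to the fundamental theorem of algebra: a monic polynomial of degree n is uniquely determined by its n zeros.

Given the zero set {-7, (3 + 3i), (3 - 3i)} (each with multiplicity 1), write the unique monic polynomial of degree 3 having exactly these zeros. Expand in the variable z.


The polynomial is p(z) = ∏_{α ∈ S} (z − α), where S = {-7, (3 + 3i), (3 - 3i)}.
Expanding the product yields: p(z) = z^3 + z^2 -24·z + 126.
Note conjugate pairs combine to real quadratics: (z − (3+3i))(z − (3−3i)) = z² − 6z + 18.
The resulting polynomial has degree 3 and real coefficients as required.

p(z) = z^3 + z^2 -24·z + 126.


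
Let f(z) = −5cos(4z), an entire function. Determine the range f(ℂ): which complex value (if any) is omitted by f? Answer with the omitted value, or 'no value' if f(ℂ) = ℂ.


Little Picard bounds the complement of f(ℂ) to at most one point.
cos is entire and surjective onto ℂ: for every w ∈ ℂ, cos(ζ) = w has a solution ζ ∈ ℂ (e.g., via the complex inverse arccos). With ζ = 4z this gives z = ζ/(4). Then -5·cos(4z) takes every value in -5·ℂ = ℂ, and adding 0 is a bijection of ℂ. So f is surjective and omits no value. (Note: only on the real line is cos bounded by [−1, 1].)

Omitted value: no value.


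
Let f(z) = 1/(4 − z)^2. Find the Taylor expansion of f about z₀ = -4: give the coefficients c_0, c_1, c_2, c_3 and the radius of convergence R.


Let w = z − z₀, so z = z₀ + w.
Then 4 − z = 4 − (z₀ + w) = (4 − z₀) − w = 8 − w.
f(z) = 1/(8 − w)^2 = (1/(8)^2) · (1 − w/(8))^{−2}.
By the binomial series (1−u)^{−2} = Σ_{n≥0} C(n+1, 1) u^n for |u|<1, with u = w/(8):
  c_n = C(n+1, 1) / (8)^(n+2).
  c_0 = 1/(8)^2 = 1/64.
  c_1 = 2/(8)^3 = 1/256.
  c_2 = 3/(8)^4 = 3/4096.
  c_3 = 4/(8)^5 = 1/8192.
The series is valid for |w/d| < 1, i.e. |z − z₀| < |d|.
Radius of convergence: R = |4 − z₀| = |8| = 8 (distance from z₀ to the singularity z = 4).

c_0 = 1/64, c_1 = 1/256, c_2 = 3/4096, c_3 = 1/8192; R = 8.


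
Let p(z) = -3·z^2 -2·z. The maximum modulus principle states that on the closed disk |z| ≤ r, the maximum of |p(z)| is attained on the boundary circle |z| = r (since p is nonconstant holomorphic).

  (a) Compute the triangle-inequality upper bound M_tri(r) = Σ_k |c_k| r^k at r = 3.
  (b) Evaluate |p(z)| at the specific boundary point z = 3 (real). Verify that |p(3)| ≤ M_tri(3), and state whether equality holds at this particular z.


Coefficients: c_0 = 0, c_1 = -2, c_2 = -3. Radius r = 3.
Part (a). Triangle bound: M_tri(r) = Σ_k |c_k| r^k
  = |0|·3^0 + |-2|·3^1 + |-3|·3^2
  = 0 + 6 + 27 = 33.
This bounds M(r) := max_{|z|=r} |p(z)| from above; equality holds iff all terms c_k z^k can be made to align in phase at a single z on |z|=r.
Part (b). At z = 3 (real, on the circle |z| = r):
  p(3) = (0)·3^0 + (-2)·3^1 + (-3)·3^2 = -33.
  |p(3)| = 33.
Since all nonzero coefficients share the same sign, |p(3)| = 33 = M_tri(3); the triangle bound is attained at z = 3, so in fact M(r) = 33.

M_tri(3) = 33; |p(3)| = 33; equality at z=3: yes.


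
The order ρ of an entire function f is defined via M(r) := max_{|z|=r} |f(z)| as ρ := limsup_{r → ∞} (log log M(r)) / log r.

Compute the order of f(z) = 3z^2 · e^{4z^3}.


M(r) = max_{|z|=r} |3|·|z|^2·|e^{4z^3}| = 3·r^2 · e^{4r^3} (the factors attain their maxima compatibly on |z|=r). Then log M(r) = log 3 + 2·log r + 4r^3, dominated by the last term, so log log M(r) ~ 3·log r. The polynomial factor 3z^2 contributes only a log r term and does not affect the order. ρ = 3.
Therefore ρ = 3.

Order ρ = 3.


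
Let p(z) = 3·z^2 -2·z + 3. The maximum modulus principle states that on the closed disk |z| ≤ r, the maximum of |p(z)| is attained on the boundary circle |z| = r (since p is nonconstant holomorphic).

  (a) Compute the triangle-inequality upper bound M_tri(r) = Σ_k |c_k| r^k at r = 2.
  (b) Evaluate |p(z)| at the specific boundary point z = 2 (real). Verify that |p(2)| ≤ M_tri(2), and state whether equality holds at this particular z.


Coefficients: c_0 = 3, c_1 = -2, c_2 = 3. Radius r = 2.
Part (a). Triangle bound: M_tri(r) = Σ_k |c_k| r^k
  = |3|·2^0 + |-2|·2^1 + |3|·2^2
  = 3 + 4 + 12 = 19.
This bounds M(r) := max_{|z|=r} |p(z)| from above; equality holds iff all terms c_k z^k can be made to align in phase at a single z on |z|=r.
Part (b). At z = 2 (real, on the circle |z| = r):
  p(2) = (3)·2^0 + (-2)·2^1 + (3)·2^2 = 11.
  |p(2)| = 11.
Check: |p(2)| = 11 ≤ 19 = M_tri(2). ✓ Equality does not hold at z = 2 (the coefficients have mixed signs, so the terms do not all align in phase there).

M_tri(2) = 19; |p(2)| = 11; equality at z=2: no.


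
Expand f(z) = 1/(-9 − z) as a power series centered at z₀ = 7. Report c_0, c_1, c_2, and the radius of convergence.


Let w = z − z₀, so z = z₀ + w.
Then -9 − z = -9 − (z₀ + w) = (-9 − z₀) − w = -16 − w.
f(z) = 1/(-16 − w) = (1/(-16)) · 1/(1 − w/(-16)) = Σ_{n≥0} w^n / (-16)^(n+1).
So c_n = 1/(-16)^(n+1):
  c_0 = 1/(-16)^1 = -1/16.
  c_1 = 1/(-16)^2 = 1/256.
  c_2 = 1/(-16)^3 = -1/4096.
The series is valid for |w/d| < 1, i.e. |z − z₀| < |d|.
Radius of convergence: R = |-9 − z₀| = |-16| = 16 (distance from z₀ to the singularity z = -9).

c_0 = -1/16, c_1 = 1/256, c_2 = -1/4096; R = 16.


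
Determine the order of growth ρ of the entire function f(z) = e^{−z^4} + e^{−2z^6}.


Each summand is entire of order 4 and 6 respectively (as in the single-exponential case). The order of a sum is at most the max of the orders, so ρ ≤ 6. For the lower bound: on |z|=r choose arg z so that -2z^6 is real positive; then |e^{-2z^6}| = e^{2r^6} while |e^{-1z^4}| ≤ e^{1r^4} = o(e^{2r^6}). So |f| ≥ e^{2r^6}(1 − o(1)) and ρ ≥ 6. Hence ρ = max(4, 6) = 6.
Therefore ρ = 6.

Order ρ = 6.


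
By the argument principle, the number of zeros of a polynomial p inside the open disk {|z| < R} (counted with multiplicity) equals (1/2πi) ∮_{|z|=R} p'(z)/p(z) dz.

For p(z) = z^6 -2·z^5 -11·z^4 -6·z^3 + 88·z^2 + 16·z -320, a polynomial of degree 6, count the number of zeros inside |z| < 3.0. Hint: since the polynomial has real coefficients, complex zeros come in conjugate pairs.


The zeros of p are: 4, (-2 + 2i), (-2 - 2i), -2, (2 + 1i), (2 - 1i).
Their magnitudes are: 4, 2.828, 2.828, 2, 2.236, 2.236.
Zeros with |z| < R = 3.0: (-2 + 2i), (-2 - 2i), -2, (2 + 1i), (2 - 1i).
Count = 5.
By the argument principle, (1/2πi) ∮_{|z|=R} p'(z)/p(z) dz equals exactly this count.

Number of zeros inside |z| < 3.0: 5.


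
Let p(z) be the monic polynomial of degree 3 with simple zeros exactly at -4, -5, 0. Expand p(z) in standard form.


The polynomial is p(z) = ∏_{α ∈ S} (z − α), where S = {-4, -5, 0}.
Expanding the product yields: p(z) = z^3 + 9·z^2 + 20·z.
The resulting polynomial has degree 3 and real coefficients as required.

p(z) = z^3 + 9·z^2 + 20·z.


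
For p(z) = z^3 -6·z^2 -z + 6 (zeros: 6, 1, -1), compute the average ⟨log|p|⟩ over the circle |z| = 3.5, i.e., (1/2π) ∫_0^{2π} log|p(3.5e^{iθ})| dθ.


Zeros: -1, 1, 6; r = 3.5.
Inside |z| < r: -1, 1. Outside (|z| ≥ r): 6.
p(0) = 6, so log|p(0)| = log(6) = 1.7918.
Apply Jensen: I(r) = log|p(0)| + Σ_k log(r/|z_k|), summed over zeros inside |z| < r.
  log(r/|z_k|) for z_k = 1: log(3.5/1) = 1.2528
  log(r/|z_k|) for z_k = -1: log(3.5/1) = 1.2528
  Outside zeros (6) contribute nothing to the Jensen sum.
Sum over inside zeros: 2.5055.
I(r) = log|p(0)| + (inside sum) = 1.7918 + 2.5055 = 4.2973.
Note: since some zeros are outside |z| ≤ r, the simplified n·log(r) form does NOT apply — only the inside zeros contribute.

I(r) ≈ 4.2973.


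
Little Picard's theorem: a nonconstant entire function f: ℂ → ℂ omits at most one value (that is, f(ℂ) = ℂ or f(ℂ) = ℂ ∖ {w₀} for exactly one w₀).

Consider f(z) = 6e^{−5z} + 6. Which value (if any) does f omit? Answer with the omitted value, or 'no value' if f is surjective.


Little Picard bounds the complement of f(ℂ) to at most one point.
e^{−5z} is never zero on ℂ, so 6·e^{−5z} takes every value in ℂ ∖ {0}. Adding 6 shifts the range to ℂ ∖ {6}. Thus f omits exactly the value 6.

Omitted value: 6.


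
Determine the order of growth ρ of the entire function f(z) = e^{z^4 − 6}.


|e^{z^4 − 6}| = e^{Re(1·z^4) + -6} ≤ e^{1|z|^4 + -6} = e^{1r^4 + -6} on |z| = r, so ρ ≤ 4. Choosing z on |z|=r so that 1·z^4 is real positive (always possible by picking arg z appropriately) gives |f(z)| = e^{1r^4 + -6}, matching the bound. The additive constant -6 does not affect log log M(r) ~ 4·log r. Hence ρ = 4.
Therefore ρ = 4.

Order ρ = 4.


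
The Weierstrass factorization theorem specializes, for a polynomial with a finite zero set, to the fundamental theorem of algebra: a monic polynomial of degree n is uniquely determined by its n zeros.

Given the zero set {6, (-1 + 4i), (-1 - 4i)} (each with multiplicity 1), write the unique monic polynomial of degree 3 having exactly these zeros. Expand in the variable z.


The polynomial is p(z) = ∏_{α ∈ S} (z − α), where S = {6, (-1 + 4i), (-1 - 4i)}.
Expanding the product yields: p(z) = z^3 -4·z^2 + 5·z -102.
Note conjugate pairs combine to real quadratics: (z − (-1+4i))(z − (-1−4i)) = z² + 2z + 17.
The resulting polynomial has degree 3 and real coefficients as required.

p(z) = z^3 -4·z^2 + 5·z -102.


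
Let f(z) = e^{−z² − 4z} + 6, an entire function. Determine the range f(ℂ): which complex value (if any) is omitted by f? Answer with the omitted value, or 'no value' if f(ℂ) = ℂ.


Little Picard bounds the complement of f(ℂ) to at most one point.
The exponent g(z) = −z² − 4z is a nonconstant polynomial, hence surjective onto ℂ. So e^{g(z)} takes every value in {e^w : w ∈ ℂ} = ℂ ∖ {0}. Adding 6 shifts the range to ℂ ∖ {6}. f omits exactly 6.

Omitted value: 6.


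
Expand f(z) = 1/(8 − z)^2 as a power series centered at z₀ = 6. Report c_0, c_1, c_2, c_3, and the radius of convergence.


Let w = z − z₀, so z = z₀ + w.
Then 8 − z = 8 − (z₀ + w) = (8 − z₀) − w = 2 − w.
f(z) = 1/(2 − w)^2 = (1/(2)^2) · (1 − w/(2))^{−2}.
By the binomial series (1−u)^{−2} = Σ_{n≥0} C(n+1, 1) u^n for |u|<1, with u = w/(2):
  c_n = C(n+1, 1) / (2)^(n+2).
  c_0 = 1/(2)^2 = 1/4.
  c_1 = 2/(2)^3 = 1/4.
  c_2 = 3/(2)^4 = 3/16.
  c_3 = 4/(2)^5 = 1/8.
The series is valid for |w/d| < 1, i.e. |z − z₀| < |d|.
Radius of convergence: R = |8 − z₀| = |2| = 2 (distance from z₀ to the singularity z = 8).

c_0 = 1/4, c_1 = 1/4, c_2 = 3/16, c_3 = 1/8; R = 2.


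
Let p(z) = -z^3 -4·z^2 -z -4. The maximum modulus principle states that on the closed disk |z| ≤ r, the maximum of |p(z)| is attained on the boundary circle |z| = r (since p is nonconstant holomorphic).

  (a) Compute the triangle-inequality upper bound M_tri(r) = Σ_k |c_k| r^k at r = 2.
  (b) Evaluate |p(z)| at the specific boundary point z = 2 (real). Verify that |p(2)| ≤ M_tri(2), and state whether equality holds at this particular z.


Coefficients: c_0 = -4, c_1 = -1, c_2 = -4, c_3 = -1. Radius r = 2.
Part (a). Triangle bound: M_tri(r) = Σ_k |c_k| r^k
  = |-4|·2^0 + |-1|·2^1 + |-4|·2^2 + |-1|·2^3
  = 4 + 2 + 16 + 8 = 30.
This bounds M(r) := max_{|z|=r} |p(z)| from above; equality holds iff all terms c_k z^k can be made to align in phase at a single z on |z|=r.
Part (b). At z = 2 (real, on the circle |z| = r):
  p(2) = (-4)·2^0 + (-1)·2^1 + (-4)·2^2 + (-1)·2^3 = -30.
  |p(2)| = 30.
Since all nonzero coefficients share the same sign, |p(2)| = 30 = M_tri(2); the triangle bound is attained at z = 2, so in fact M(r) = 30.

M_tri(2) = 30; |p(2)| = 30; equality at z=2: yes.


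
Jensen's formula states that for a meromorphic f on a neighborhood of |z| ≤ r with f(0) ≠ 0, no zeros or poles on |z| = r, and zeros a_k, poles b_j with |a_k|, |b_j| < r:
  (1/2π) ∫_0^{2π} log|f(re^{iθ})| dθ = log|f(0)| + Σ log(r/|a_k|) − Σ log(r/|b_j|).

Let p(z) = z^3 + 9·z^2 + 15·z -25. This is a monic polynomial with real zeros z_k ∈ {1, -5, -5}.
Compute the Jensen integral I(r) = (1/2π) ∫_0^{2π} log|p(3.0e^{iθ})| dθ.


Zeros: -5, -5, 1; r = 3.0.
Inside |z| < r: 1. Outside (|z| ≥ r): -5, -5.
p(0) = -25, so log|p(0)| = log(25) = 3.2189.
Apply Jensen: I(r) = log|p(0)| + Σ_k log(r/|z_k|), summed over zeros inside |z| < r.
  log(r/|z_k|) for z_k = 1: log(3.0/1) = 1.0986
  Outside zeros (-5, -5) contribute nothing to the Jensen sum.
Sum over inside zeros: 1.0986.
I(r) = log|p(0)| + (inside sum) = 3.2189 + 1.0986 = 4.3175.
Note: since some zeros are outside |z| ≤ r, the simplified n·log(r) form does NOT apply — only the inside zeros contribute.

I(r) ≈ 4.3175.


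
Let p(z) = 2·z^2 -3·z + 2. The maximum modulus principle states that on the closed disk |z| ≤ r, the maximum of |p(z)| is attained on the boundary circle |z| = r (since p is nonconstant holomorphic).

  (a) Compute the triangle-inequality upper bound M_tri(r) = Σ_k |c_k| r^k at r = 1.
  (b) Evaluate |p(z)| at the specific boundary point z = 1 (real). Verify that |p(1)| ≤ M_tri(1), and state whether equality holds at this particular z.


Coefficients: c_0 = 2, c_1 = -3, c_2 = 2. Radius r = 1.
Part (a). Triangle bound: M_tri(r) = Σ_k |c_k| r^k
  = |2|·1^0 + |-3|·1^1 + |2|·1^2
  = 2 + 3 + 2 = 7.
This bounds M(r) := max_{|z|=r} |p(z)| from above; equality holds iff all terms c_k z^k can be made to align in phase at a single z on |z|=r.
Part (b). At z = 1 (real, on the circle |z| = r):
  p(1) = (2)·1^0 + (-3)·1^1 + (2)·1^2 = 1.
  |p(1)| = 1.
Check: |p(1)| = 1 ≤ 7 = M_tri(1). ✓ Equality does not hold at z = 1 (the coefficients have mixed signs, so the terms do not all align in phase there).

M_tri(1) = 7; |p(1)| = 1; equality at z=1: no.


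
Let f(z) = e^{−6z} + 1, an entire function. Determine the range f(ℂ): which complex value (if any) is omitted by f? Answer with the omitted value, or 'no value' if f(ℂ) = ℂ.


Little Picard bounds the complement of f(ℂ) to at most one point.
e^{−6z} is never zero on ℂ, so 1·e^{−6z} takes every value in ℂ ∖ {0}. Adding 1 shifts the range to ℂ ∖ {1}. Thus f omits exactly the value 1.

Omitted value: 1.


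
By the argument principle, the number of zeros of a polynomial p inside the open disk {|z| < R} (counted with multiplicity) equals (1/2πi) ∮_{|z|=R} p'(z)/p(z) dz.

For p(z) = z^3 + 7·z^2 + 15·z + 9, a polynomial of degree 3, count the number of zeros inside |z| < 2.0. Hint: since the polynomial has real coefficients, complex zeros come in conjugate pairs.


The zeros of p are: -3, -1, -3.
Their magnitudes are: 3, 1, 3.
Zeros with |z| < R = 2.0: -1.
Count = 1.
By the argument principle, (1/2πi) ∮_{|z|=R} p'(z)/p(z) dz equals exactly this count.

Number of zeros inside |z| < 2.0: 1.


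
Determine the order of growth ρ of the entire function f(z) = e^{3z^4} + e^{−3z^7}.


Each summand is entire of order 4 and 7 respectively (as in the single-exponential case). The order of a sum is at most the max of the orders, so ρ ≤ 7. For the lower bound: on |z|=r choose arg z so that -3z^7 is real positive; then |e^{-3z^7}| = e^{3r^7} while |e^{3z^4}| ≤ e^{3r^4} = o(e^{3r^7}). So |f| ≥ e^{3r^7}(1 − o(1)) and ρ ≥ 7. Hence ρ = max(4, 7) = 7.
Therefore ρ = 7.

Order ρ = 7.


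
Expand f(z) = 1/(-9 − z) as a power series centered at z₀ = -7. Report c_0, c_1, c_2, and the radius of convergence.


Let w = z − z₀, so z = z₀ + w.
Then -9 − z = -9 − (z₀ + w) = (-9 − z₀) − w = -2 − w.
f(z) = 1/(-2 − w) = (1/(-2)) · 1/(1 − w/(-2)) = Σ_{n≥0} w^n / (-2)^(n+1).
So c_n = 1/(-2)^(n+1):
  c_0 = 1/(-2)^1 = -1/2.
  c_1 = 1/(-2)^2 = 1/4.
  c_2 = 1/(-2)^3 = -1/8.
The series is valid for |w/d| < 1, i.e. |z − z₀| < |d|.
Radius of convergence: R = |-9 − z₀| = |-2| = 2 (distance from z₀ to the singularity z = -9).

c_0 = -1/2, c_1 = 1/4, c_2 = -1/8; R = 2.


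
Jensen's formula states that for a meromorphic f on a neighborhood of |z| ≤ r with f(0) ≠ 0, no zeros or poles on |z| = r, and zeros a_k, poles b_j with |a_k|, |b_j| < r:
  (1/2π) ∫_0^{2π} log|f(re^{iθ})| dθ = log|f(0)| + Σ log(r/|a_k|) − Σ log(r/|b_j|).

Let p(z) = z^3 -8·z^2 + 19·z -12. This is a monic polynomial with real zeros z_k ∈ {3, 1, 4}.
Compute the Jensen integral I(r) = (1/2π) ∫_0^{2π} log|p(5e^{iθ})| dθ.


Zeros: 1, 3, 4; r = 5.
Inside |z| < r: 1, 3, 4. Outside (|z| ≥ r): ∅.
p(0) = -12, so log|p(0)| = log(12) = 2.4849.
Apply Jensen: I(r) = log|p(0)| + Σ_k log(r/|z_k|), summed over zeros inside |z| < r.
  log(r/|z_k|) for z_k = 3: log(5/3) = 0.5108
  log(r/|z_k|) for z_k = 1: log(5/1) = 1.6094
  log(r/|z_k|) for z_k = 4: log(5/4) = 0.2231
Sum over inside zeros: 2.3434.
I(r) = log|p(0)| + (inside sum) = 2.4849 + 2.3434 = 4.8283.
Closed form (all zeros inside, monic): I(r) = n·log(r) = 3·log(5) = 4.8283. ✓

I(r) ≈ 4.8283.


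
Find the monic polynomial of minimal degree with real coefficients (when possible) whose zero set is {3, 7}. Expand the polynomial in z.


The polynomial is p(z) = ∏_{α ∈ S} (z − α), where S = {3, 7}.
Expanding the product yields: p(z) = z^2 -10·z + 21.
The resulting polynomial has degree 2 and real coefficients as required.

p(z) = z^2 -10·z + 21.


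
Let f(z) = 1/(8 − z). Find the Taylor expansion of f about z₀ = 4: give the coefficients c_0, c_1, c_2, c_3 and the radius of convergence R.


Let w = z − z₀, so z = z₀ + w.
Then 8 − z = 8 − (z₀ + w) = (8 − z₀) − w = 4 − w.
f(z) = 1/(4 − w) = (1/(4)) · 1/(1 − w/(4)) = Σ_{n≥0} w^n / (4)^(n+1).
So c_n = 1/(4)^(n+1):
  c_0 = 1/(4)^1 = 1/4.
  c_1 = 1/(4)^2 = 1/16.
  c_2 = 1/(4)^3 = 1/64.
  c_3 = 1/(4)^4 = 1/256.
The series is valid for |w/d| < 1, i.e. |z − z₀| < |d|.
Radius of convergence: R = |8 − z₀| = |4| = 4 (distance from z₀ to the singularity z = 8).

c_0 = 1/4, c_1 = 1/16, c_2 = 1/64, c_3 = 1/256; R = 4.


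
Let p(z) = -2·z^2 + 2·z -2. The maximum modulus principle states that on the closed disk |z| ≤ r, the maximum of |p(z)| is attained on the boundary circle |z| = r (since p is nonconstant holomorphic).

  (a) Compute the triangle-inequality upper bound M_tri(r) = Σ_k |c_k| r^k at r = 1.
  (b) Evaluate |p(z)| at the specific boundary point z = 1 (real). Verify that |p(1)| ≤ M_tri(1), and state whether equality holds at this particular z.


Coefficients: c_0 = -2, c_1 = 2, c_2 = -2. Radius r = 1.
Part (a). Triangle bound: M_tri(r) = Σ_k |c_k| r^k
  = |-2|·1^0 + |2|·1^1 + |-2|·1^2
  = 2 + 2 + 2 = 6.
This bounds M(r) := max_{|z|=r} |p(z)| from above; equality holds iff all terms c_k z^k can be made to align in phase at a single z on |z|=r.
Part (b). At z = 1 (real, on the circle |z| = r):
  p(1) = (-2)·1^0 + (2)·1^1 + (-2)·1^2 = -2.
  |p(1)| = 2.
Check: |p(1)| = 2 ≤ 6 = M_tri(1). ✓ Equality does not hold at z = 1 (the coefficients have mixed signs, so the terms do not all align in phase there).

M_tri(1) = 6; |p(1)| = 2; equality at z=1: no.


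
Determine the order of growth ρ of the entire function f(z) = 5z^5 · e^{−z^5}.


M(r) = max_{|z|=r} |5|·|z|^5·|e^{−z^5}| = 5·r^5 · e^{1r^5} (the factors attain their maxima compatibly on |z|=r). Then log M(r) = log 5 + 5·log r + 1r^5, dominated by the last term, so log log M(r) ~ 5·log r. The polynomial factor 5z^5 contributes only a log r term and does not affect the order. ρ = 5.
Therefore ρ = 5.

Order ρ = 5.


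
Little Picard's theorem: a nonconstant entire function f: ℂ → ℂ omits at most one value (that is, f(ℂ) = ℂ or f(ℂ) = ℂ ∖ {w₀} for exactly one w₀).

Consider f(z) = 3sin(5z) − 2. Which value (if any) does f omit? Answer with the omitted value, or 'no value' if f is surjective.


Little Picard bounds the complement of f(ℂ) to at most one point.
sin is entire and surjective onto ℂ: for every w ∈ ℂ, sin(ζ) = w has a solution ζ ∈ ℂ (e.g., via the complex inverse arcsin). With ζ = 5z this gives z = ζ/(5). Then 3·sin(5z) takes every value in 3·ℂ = ℂ, and adding -2 is a bijection of ℂ. So f is surjective and omits no value. (Note: only on the real line is sin bounded by [−1, 1].)

Omitted value: no value.
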